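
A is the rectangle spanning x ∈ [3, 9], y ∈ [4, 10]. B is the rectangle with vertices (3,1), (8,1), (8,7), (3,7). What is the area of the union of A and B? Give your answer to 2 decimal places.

51.00

By inclusion–exclusion:
Individual areas: |A| = 36, |B| = 30.
|A∩B|: x∈[3,8], y∈[4,7] → 5·3 = 15.
|A ∪ B| = 66 − 15 = 51.00.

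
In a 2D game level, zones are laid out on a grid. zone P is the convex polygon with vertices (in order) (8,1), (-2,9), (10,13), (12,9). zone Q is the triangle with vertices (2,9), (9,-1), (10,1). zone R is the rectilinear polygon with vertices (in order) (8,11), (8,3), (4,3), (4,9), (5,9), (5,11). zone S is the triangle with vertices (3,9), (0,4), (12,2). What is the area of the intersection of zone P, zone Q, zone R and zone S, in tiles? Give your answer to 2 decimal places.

4.54

The intersection is the polygon with vertices (4,7), (8,3), (6.2,3), (4,6.143).
By the shoelace formula its area is 4.54.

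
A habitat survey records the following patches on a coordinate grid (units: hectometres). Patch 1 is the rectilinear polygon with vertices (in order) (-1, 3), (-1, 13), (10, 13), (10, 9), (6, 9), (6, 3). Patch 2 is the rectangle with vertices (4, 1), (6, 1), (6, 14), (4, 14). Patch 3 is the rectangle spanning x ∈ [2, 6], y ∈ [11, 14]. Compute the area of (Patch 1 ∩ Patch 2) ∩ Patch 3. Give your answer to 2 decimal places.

4.00

The region (Patch 1 ∩ Patch 2) ∩ Patch 3 is the polygon with vertices (6,11), (4,11), (4,13), (6,13).
By the shoelace formula its area is 4.00.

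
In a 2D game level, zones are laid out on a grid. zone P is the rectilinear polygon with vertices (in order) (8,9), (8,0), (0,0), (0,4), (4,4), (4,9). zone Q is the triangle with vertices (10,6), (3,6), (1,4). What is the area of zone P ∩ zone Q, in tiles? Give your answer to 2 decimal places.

3.56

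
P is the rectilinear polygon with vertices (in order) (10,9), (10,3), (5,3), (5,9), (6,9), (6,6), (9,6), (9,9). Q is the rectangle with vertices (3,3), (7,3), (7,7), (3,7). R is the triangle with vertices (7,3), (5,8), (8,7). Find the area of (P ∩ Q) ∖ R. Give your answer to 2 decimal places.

4.80

|P ∩ Q| = 7.
|(P ∩ Q) ∩ R| = 2.2.
|(P ∩ Q) ∖ R| = 7 − 2.2 = 4.80.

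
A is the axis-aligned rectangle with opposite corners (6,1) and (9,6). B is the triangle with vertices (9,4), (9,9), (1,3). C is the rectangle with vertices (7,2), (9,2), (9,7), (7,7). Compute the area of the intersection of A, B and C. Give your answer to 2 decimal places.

The intersection is the polygon with vertices (7,3.75), (7,6), (9,6), (9,4).
By the shoelace formula its area is 4.25.

4.25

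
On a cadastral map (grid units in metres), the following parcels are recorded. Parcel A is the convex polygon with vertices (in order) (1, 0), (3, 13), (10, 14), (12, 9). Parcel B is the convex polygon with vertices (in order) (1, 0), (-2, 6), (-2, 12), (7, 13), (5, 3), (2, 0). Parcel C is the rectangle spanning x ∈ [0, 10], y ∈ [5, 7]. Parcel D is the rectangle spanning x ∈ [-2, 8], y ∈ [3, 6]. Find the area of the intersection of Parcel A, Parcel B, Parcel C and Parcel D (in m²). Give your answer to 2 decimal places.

The intersection is the polygon with vertices (1.769,5), (1.923,6), (5.6,6), (5.4,5).
By the shoelace formula its area is 3.65.

3.65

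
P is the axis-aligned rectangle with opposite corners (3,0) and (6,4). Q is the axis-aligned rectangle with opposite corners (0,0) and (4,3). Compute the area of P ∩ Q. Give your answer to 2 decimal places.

3.00

|P∩Q|: x∈[3,4], y∈[0,3] → 1·3 = 3.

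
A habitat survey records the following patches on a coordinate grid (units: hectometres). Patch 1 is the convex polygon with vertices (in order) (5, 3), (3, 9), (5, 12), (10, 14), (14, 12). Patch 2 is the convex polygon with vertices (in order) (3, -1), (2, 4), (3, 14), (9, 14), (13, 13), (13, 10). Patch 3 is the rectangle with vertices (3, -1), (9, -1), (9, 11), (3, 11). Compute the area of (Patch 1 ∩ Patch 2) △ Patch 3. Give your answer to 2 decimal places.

64.24

|Patch 1 ∩ Patch 2| = 57.5769.
|(Patch 1 ∩ Patch 2) ∩ Patch 3| = 32.6667.
|(Patch 1 ∩ Patch 2) △ Patch 3| = 57.5769 + 72 − 65.3333 = 64.24.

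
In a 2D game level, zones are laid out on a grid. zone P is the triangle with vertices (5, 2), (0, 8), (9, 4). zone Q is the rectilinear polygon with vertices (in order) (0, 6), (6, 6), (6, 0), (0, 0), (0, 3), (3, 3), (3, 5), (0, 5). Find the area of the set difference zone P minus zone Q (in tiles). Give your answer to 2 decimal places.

7.23

|zone P| = 17, |zone P∩zone Q| = 9.7667.
|zone P ∖ zone Q| = |zone P| − |zone P∩zone Q| = 17 − 9.7667 = 7.23.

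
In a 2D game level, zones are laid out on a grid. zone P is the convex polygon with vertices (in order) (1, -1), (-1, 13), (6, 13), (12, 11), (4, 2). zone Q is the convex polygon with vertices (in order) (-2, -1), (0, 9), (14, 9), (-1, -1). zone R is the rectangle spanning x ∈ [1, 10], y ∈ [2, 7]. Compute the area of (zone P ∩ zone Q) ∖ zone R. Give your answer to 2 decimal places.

|zone P ∩ zone Q| = 51.4156.
|(zone P ∩ zone Q) ∩ zone R| = 25.9066.
|(zone P ∩ zone Q) ∖ zone R| = 51.4156 − 25.9066 = 25.51.

25.51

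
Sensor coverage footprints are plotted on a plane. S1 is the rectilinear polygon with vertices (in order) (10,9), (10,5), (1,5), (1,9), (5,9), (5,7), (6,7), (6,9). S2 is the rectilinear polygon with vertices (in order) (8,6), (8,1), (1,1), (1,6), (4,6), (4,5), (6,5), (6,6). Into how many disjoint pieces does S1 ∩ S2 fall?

2

S1 ∩ S2 splits into 2 disjoint pieces (area 2, area 3).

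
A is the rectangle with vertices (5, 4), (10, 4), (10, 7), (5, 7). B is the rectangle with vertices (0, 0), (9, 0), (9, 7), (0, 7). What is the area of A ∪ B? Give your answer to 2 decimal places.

By inclusion–exclusion:
Individual areas: |A| = 15, |B| = 63.
|A∩B|: x∈[5,9], y∈[4,7] → 4·3 = 12.
|A ∪ B| = 78 − 12 = 66.00.

66.00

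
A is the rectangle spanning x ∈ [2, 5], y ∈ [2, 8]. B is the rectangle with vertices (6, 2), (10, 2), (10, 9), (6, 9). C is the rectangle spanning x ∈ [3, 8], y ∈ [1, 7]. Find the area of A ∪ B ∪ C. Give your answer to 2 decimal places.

56.00

By inclusion–exclusion:
Individual areas: |A| = 18, |B| = 28, |C| = 30.
|A∩B| = 0 (no overlap).
|A∩C|: x∈[3,5], y∈[2,7] → 2·5 = 10.
|B∩C|: x∈[6,8], y∈[2,7] → 2·5 = 10.
|A∩B∩C| = 0.
|A ∪ B ∪ C| = 76 − 20 + 0 = 56.00.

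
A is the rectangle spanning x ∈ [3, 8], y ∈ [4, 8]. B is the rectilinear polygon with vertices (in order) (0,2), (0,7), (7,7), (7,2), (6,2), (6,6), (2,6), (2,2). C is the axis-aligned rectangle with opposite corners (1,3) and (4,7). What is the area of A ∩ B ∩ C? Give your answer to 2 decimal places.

1.00

The intersection is the polygon with vertices (4,7), (4,6), (3,6), (3,7).
By the shoelace formula its area is 1.00.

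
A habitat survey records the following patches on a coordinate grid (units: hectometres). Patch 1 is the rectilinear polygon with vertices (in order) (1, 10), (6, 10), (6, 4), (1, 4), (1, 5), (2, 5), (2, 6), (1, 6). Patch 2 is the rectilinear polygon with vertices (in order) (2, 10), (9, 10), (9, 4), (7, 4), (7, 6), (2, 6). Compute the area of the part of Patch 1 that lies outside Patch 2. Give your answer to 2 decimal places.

13.00

|Patch 1| = 29, |Patch 1∩Patch 2| = 16.
|Patch 1 ∖ Patch 2| = |Patch 1| − |Patch 1∩Patch 2| = 29 − 16 = 13.00.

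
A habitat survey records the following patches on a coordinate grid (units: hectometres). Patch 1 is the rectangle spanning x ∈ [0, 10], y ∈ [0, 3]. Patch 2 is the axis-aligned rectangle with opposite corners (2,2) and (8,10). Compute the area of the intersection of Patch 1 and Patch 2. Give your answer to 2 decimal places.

6.00

|Patch 1∩Patch 2|: x∈[2,8], y∈[2,3] → 6·1 = 6.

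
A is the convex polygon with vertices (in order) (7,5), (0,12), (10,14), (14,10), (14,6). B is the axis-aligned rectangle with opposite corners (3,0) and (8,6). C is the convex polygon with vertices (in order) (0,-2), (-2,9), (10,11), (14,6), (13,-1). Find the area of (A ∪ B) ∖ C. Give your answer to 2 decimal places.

|A ∪ B| = 108.5714.
|(A ∪ B) ∩ C| = 69.2857.
|(A ∪ B) ∖ C| = 108.5714 − 69.2857 = 39.29.

39.29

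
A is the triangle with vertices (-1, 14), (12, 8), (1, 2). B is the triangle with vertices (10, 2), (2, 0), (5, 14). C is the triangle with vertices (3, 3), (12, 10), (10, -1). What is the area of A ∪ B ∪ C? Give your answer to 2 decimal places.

116.83

By inclusion–exclusion:
Individual areas: |A| = 72, |B| = 53, |C| = 42.5.
|A∩B| = 25.3331.
|A∩C| = 6.9267.
|B∩C| = 21.0427.
|A∩B∩C| = 2.6297.
|A ∪ B ∪ C| = 167.5 − 53.3025 + 2.6297 = 116.83.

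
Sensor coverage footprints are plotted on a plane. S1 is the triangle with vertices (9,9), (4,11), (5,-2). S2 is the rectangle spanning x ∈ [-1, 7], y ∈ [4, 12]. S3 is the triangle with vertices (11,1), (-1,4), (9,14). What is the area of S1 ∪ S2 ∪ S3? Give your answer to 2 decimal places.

By inclusion–exclusion:
Individual areas: |S1| = 31.5, |S2| = 64, |S3| = 75.
|S1∩S2| = 17.3154.
|S1∩S3| = 26.0452.
|S2∩S3| = 32.
|S1∩S2∩S3| = 16.0297.
|S1 ∪ S2 ∪ S3| = 170.5 − 75.3606 + 16.0297 = 111.17.

111.17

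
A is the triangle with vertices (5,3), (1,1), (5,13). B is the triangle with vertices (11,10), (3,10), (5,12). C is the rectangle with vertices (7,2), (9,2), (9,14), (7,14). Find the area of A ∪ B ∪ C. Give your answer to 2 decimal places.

48.75

By inclusion–exclusion:
Individual areas: |A| = 20, |B| = 8, |C| = 24.
|A∩B| = 1.25.
|A∩C| = 0.
|B∩C| = 2.
|A∩B∩C| = 0.
|A ∪ B ∪ C| = 52 − 3.25 + 0 = 48.75.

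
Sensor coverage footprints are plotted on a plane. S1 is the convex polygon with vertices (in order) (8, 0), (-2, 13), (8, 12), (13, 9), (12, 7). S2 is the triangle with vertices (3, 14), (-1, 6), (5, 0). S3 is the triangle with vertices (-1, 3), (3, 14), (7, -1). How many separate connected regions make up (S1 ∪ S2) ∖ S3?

(S1 ∪ S2) ∖ S3 splits into 2 disjoint pieces (area 11.813, area 64.3286).

2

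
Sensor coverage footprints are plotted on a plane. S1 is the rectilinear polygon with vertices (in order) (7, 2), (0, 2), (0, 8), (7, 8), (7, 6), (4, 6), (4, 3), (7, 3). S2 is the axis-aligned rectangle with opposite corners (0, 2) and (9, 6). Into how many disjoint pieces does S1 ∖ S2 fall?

1

S1 ∖ S2 is a single connected region.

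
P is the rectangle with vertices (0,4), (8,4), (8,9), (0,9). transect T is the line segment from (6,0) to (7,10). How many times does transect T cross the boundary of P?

2

The segment meets the boundary at (6.9,9), (6.4,4).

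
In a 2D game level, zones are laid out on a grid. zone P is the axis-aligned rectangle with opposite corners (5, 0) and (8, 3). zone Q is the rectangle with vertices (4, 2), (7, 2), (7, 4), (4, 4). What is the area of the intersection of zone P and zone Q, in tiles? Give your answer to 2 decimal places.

2.00

|zone P∩zone Q|: x∈[5,7], y∈[2,3] → 2·1 = 2.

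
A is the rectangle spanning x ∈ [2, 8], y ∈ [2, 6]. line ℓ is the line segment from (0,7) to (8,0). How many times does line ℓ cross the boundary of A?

2

The segment meets the boundary at (5.714,2), (2,5.25).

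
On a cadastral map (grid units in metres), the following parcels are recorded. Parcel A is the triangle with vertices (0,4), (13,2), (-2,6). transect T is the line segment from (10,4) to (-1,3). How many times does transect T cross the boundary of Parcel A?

The segment meets the boundary at (3.714,3.429), (6.644,3.695).

2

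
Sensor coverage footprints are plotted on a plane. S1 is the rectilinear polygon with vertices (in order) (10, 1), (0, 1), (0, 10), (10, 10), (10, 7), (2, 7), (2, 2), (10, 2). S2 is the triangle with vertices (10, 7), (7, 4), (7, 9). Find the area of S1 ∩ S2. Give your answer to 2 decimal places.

The intersection is the polygon with vertices (7,7), (7,9), (10,7).
By the shoelace formula its area is 3.00.

3.00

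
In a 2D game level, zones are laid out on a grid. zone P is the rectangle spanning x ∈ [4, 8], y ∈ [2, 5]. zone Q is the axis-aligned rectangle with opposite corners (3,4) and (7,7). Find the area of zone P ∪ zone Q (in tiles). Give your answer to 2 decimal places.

By inclusion–exclusion:
Individual areas: |zone P| = 12, |zone Q| = 12.
|zone P∩zone Q|: x∈[4,7], y∈[4,5] → 3·1 = 3.
|zone P ∪ zone Q| = 24 − 3 = 21.00.

21.00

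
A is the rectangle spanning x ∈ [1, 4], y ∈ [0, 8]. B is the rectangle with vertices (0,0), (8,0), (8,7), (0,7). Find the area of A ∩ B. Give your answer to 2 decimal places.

|A∩B|: x∈[1,4], y∈[0,7] → 3·7 = 21.

21.00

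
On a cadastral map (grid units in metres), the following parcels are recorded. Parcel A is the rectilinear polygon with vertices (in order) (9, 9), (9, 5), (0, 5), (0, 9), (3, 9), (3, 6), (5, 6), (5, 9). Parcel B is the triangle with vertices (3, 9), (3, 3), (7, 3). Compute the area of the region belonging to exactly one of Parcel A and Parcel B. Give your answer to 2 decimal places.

37.33

|Parcel A| = 30, |Parcel B| = 12, |Parcel A∩Parcel B| = 2.3333.
|Parcel A △ Parcel B| = |Parcel A| + |Parcel B| − 2·|Parcel A∩Parcel B| = 30 + 12 − 4.6667 = 37.33.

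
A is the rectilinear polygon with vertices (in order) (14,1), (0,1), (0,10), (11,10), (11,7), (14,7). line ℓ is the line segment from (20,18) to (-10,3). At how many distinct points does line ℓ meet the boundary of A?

The segment meets the boundary at (0,8), (4,10).

2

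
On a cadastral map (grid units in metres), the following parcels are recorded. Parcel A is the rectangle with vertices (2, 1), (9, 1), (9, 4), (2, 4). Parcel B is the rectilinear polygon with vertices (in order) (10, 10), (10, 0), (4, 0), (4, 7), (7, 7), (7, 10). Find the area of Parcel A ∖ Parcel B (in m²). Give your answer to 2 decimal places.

|Parcel A| = 21, |Parcel A∩Parcel B| = 15.
|Parcel A ∖ Parcel B| = |Parcel A| − |Parcel A∩Parcel B| = 21 − 15 = 6.00.

6.00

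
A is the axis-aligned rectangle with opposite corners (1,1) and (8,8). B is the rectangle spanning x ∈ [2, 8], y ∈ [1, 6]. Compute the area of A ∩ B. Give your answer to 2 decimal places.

|A∩B|: x∈[2,8], y∈[1,6] → 6·5 = 30.

30.00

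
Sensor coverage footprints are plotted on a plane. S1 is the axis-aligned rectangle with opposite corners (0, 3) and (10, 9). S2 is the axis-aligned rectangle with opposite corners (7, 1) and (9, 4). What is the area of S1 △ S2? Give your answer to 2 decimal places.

|S1∩S2|: x∈[7,9], y∈[3,4] → 2·1 = 2.
|S1 △ S2| = |S1| + |S2| − 2·|S1∩S2| = 60 + 6 − 4 = 62.00.

62.00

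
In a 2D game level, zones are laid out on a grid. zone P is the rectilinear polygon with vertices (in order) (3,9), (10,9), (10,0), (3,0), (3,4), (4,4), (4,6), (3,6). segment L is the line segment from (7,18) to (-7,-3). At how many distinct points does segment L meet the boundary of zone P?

0

The segment lies entirely outside zone P and never meets its boundary.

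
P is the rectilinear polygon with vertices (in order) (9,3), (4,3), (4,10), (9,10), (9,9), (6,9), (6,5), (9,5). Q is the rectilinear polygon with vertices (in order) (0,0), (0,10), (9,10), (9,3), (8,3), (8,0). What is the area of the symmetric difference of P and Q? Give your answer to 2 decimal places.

64.00

|P| = 23, |Q| = 87, |P∩Q| = 23.
|P △ Q| = |P| + |Q| − 2·|P∩Q| = 23 + 87 − 46 = 64.00.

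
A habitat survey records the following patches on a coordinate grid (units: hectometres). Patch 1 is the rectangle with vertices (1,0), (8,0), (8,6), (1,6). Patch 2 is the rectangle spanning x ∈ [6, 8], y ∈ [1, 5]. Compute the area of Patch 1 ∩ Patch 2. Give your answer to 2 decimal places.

|Patch 1∩Patch 2|: x∈[6,8], y∈[1,5] → 2·4 = 8.

8.00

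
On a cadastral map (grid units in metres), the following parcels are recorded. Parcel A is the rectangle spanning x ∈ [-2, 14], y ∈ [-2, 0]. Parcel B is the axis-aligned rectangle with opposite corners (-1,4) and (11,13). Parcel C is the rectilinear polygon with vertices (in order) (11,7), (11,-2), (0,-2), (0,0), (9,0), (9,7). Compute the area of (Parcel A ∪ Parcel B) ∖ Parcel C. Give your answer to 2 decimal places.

|Parcel A ∪ Parcel B| = 140.
|(Parcel A ∪ Parcel B) ∩ Parcel C| = 28.
|(Parcel A ∪ Parcel B) ∖ Parcel C| = 140 − 28 = 112.00.

112.00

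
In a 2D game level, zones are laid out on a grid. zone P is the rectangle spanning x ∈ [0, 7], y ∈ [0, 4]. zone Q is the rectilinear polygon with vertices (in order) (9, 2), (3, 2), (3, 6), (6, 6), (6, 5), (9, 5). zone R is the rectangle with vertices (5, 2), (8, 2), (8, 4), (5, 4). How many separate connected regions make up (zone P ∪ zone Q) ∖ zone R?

(zone P ∪ zone Q) ∖ zone R is a single connected region.

1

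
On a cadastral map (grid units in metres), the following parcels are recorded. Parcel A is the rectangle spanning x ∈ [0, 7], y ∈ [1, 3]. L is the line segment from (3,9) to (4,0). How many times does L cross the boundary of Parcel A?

The segment meets the boundary at (3.667,3), (3.889,1).

2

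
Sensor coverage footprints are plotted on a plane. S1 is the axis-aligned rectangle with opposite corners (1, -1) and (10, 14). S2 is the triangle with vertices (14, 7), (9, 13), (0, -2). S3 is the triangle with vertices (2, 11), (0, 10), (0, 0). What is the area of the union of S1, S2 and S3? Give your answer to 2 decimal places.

By inclusion–exclusion:
Individual areas: |S1| = 135, |S2| = 64.5, |S3| = 10.
|S1∩S2| = 49.146.
|S1∩S3| = 2.5.
|S2∩S3| = 0.
|S1∩S2∩S3| = 0.
|S1 ∪ S2 ∪ S3| = 209.5 − 51.646 + 0 = 157.85.

157.85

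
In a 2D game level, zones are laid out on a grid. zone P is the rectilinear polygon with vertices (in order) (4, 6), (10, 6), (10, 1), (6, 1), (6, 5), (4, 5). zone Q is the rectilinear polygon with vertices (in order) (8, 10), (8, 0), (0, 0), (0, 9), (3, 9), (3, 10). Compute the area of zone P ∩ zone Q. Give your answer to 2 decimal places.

12.00

The intersection is the polygon with vertices (8,6), (8,1), (6,1), (6,5), (4,5), (4,6).
By the shoelace formula its area is 12.00.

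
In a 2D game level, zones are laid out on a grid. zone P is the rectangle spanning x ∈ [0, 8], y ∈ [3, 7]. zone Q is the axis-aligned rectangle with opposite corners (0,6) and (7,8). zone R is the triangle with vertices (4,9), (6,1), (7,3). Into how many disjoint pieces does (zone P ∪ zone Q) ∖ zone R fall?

2

(zone P ∪ zone Q) ∖ zone R splits into 2 disjoint pieces (area 10.25, area 24.375).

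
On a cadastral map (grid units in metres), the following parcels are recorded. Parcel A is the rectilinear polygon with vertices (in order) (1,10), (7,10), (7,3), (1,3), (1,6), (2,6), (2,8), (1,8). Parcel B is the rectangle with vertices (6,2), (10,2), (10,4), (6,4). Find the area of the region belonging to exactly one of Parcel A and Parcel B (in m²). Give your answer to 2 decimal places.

|Parcel A| = 40, |Parcel B| = 8, |Parcel A∩Parcel B| = 1.
|Parcel A △ Parcel B| = |Parcel A| + |Parcel B| − 2·|Parcel A∩Parcel B| = 40 + 8 − 2 = 46.00.

46.00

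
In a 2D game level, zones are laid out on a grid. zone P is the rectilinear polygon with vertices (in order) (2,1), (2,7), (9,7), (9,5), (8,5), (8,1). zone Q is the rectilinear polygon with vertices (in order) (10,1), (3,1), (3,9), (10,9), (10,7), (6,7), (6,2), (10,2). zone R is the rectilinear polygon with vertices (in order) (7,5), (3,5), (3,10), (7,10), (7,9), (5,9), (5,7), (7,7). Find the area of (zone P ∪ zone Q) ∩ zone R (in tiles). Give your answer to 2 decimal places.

|zone P ∪ zone Q| = 54.
|(zone P ∪ zone Q) ∩ zone R| = 12.00.

12.00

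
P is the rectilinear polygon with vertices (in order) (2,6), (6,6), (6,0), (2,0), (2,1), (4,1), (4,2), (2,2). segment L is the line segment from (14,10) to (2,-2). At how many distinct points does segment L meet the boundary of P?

2

The segment meets the boundary at (4,0), (6,2).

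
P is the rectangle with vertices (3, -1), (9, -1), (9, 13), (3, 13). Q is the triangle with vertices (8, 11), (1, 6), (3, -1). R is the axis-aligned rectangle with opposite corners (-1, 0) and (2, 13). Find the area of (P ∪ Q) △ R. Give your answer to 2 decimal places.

127.21

|P ∪ Q| = 92.4286.
|(P ∪ Q) ∩ R| = 2.1071.
|(P ∪ Q) △ R| = 92.4286 + 39 − 4.2143 = 127.21.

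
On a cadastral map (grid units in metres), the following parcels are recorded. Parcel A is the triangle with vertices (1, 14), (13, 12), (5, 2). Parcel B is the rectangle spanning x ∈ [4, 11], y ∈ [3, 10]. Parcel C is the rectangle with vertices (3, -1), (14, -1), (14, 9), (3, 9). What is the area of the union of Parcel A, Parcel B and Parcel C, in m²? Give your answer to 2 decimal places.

By inclusion–exclusion:
Individual areas: |Parcel A| = 68, |Parcel B| = 49, |Parcel C| = 110.
|Parcel A∩Parcel B| = 31.4333.
|Parcel A∩Parcel C| = 27.6.
|Parcel B∩Parcel C|: x∈[4,11], y∈[3,9] → 7·6 = 42.
|Parcel A∩Parcel B∩Parcel C| = 24.5333.
|Parcel A ∪ Parcel B ∪ Parcel C| = 227 − 101.0333 + 24.5333 = 150.50.

150.50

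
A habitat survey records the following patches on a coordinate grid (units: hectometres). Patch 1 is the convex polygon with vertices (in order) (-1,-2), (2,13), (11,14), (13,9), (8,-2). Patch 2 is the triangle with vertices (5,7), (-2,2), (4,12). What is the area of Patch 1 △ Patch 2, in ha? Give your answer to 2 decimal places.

146.90

|Patch 1| = 161.5, |Patch 2| = 20, |Patch 1∩Patch 2| = 17.3.
|Patch 1 △ Patch 2| = |Patch 1| + |Patch 2| − 2·|Patch 1∩Patch 2| = 161.5 + 20 − 34.6 = 146.90.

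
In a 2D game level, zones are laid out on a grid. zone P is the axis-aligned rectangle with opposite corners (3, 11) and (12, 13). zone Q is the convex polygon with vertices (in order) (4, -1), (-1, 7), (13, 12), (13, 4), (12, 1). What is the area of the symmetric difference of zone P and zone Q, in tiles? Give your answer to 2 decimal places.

|zone P| = 18, |zone Q| = 115.5, |zone P∩zone Q| = 0.5786.
|zone P △ zone Q| = |zone P| + |zone Q| − 2·|zone P∩zone Q| = 18 + 115.5 − 1.1571 = 132.34.

132.34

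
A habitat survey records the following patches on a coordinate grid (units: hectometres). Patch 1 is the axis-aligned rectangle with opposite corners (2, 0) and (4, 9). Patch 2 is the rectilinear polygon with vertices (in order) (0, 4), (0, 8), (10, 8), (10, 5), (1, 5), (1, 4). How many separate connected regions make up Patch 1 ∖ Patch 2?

2

Patch 1 ∖ Patch 2 splits into 2 disjoint pieces (area 10, area 2).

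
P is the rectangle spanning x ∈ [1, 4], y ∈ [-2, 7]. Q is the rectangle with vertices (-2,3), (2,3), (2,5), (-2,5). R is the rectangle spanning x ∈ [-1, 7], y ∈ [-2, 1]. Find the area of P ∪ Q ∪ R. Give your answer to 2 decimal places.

By inclusion–exclusion:
Individual areas: |P| = 27, |Q| = 8, |R| = 24.
|P∩Q|: x∈[1,2], y∈[3,5] → 1·2 = 2.
|P∩R|: x∈[1,4], y∈[-2,1] → 3·3 = 9.
|Q∩R| = 0 (no overlap).
|P∩Q∩R| = 0.
|P ∪ Q ∪ R| = 59 − 11 + 0 = 48.00.

48.00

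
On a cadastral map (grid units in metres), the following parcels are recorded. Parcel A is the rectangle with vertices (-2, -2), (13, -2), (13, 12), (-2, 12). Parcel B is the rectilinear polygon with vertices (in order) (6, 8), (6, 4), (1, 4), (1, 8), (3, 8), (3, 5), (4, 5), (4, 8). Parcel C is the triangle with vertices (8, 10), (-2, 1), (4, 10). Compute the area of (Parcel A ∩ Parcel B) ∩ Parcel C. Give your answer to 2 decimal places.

|Parcel A ∩ Parcel B| = 17.
|(Parcel A ∩ Parcel B) ∩ Parcel C| = 6.09.

6.09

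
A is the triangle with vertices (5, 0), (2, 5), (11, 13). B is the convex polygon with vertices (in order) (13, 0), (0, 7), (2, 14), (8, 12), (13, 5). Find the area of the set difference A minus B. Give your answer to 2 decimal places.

|A| = 34.5, |A∩B| = 21.4064.
|A ∖ B| = |A| − |A∩B| = 34.5 − 21.4064 = 13.09.

13.09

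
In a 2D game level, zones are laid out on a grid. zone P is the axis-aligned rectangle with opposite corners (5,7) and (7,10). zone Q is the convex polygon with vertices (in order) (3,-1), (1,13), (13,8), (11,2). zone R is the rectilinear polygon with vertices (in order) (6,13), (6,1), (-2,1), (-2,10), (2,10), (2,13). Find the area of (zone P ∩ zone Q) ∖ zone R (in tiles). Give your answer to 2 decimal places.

|zone P ∩ zone Q| = 6.
|(zone P ∩ zone Q) ∩ zone R| = 3.
|(zone P ∩ zone Q) ∖ zone R| = 6 − 3 = 3.00.

3.00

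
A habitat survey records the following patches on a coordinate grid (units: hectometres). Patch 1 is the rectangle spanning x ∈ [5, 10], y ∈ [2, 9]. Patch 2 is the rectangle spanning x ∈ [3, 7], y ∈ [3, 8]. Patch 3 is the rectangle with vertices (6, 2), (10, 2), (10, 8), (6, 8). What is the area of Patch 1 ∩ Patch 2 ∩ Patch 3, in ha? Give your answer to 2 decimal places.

The intersection is the polygon with vertices (7,8), (7,3), (6,3), (6,8).
By the shoelace formula its area is 5.00.

5.00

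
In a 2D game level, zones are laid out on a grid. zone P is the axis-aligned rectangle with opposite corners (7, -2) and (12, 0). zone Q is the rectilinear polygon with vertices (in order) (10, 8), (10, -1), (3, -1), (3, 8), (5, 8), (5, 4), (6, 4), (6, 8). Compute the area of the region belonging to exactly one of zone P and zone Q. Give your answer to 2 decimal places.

|zone P| = 10, |zone Q| = 59, |zone P∩zone Q| = 3.
|zone P △ zone Q| = |zone P| + |zone Q| − 2·|zone P∩zone Q| = 10 + 59 − 6 = 63.00.

63.00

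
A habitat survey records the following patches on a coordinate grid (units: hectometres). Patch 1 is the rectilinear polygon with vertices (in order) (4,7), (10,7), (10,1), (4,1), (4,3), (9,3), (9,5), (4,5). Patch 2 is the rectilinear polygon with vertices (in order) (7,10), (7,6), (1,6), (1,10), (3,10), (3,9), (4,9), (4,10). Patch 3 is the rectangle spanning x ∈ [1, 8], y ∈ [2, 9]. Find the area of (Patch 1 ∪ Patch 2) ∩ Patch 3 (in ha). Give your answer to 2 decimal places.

|Patch 1 ∪ Patch 2| = 46.
|(Patch 1 ∪ Patch 2) ∩ Patch 3| = 27.00.

27.00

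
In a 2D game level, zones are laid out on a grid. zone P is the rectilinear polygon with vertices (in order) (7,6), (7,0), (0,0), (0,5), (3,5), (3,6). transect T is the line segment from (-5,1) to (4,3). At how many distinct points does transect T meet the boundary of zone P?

1

The segment meets the boundary at (0,2.111).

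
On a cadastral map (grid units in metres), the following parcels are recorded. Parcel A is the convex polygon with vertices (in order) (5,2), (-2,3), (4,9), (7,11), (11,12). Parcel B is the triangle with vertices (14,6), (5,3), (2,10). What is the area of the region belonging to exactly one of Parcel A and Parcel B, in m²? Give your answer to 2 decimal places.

50.83

|Parcel A| = 52.5, |Parcel B| = 36, |Parcel A∩Parcel B| = 18.8361.
|Parcel A △ Parcel B| = |Parcel A| + |Parcel B| − 2·|Parcel A∩Parcel B| = 52.5 + 36 − 37.6722 = 50.83.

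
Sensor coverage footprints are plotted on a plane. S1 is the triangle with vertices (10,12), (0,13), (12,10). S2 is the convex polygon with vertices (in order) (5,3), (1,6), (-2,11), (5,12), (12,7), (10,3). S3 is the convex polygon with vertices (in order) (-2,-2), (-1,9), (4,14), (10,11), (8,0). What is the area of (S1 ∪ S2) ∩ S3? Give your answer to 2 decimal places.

69.81

|S1 ∪ S2| = 87.3531.
|(S1 ∪ S2) ∩ S3| = 69.81.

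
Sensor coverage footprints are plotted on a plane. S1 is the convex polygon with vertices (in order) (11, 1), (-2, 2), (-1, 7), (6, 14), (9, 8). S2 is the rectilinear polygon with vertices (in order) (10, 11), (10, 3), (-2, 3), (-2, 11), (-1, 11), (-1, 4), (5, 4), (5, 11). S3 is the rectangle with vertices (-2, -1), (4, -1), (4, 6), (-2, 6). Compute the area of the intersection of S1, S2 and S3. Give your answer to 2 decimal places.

6.50

The intersection is the polygon with vertices (-1,4), (4,4), (4,3), (-1.8,3), (-1.2,6), (-1,6).
By the shoelace formula its area is 6.50.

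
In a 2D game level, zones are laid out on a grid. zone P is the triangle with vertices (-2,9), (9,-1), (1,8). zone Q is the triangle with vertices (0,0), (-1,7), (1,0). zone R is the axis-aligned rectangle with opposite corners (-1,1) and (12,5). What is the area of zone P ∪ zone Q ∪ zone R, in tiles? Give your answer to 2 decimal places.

By inclusion–exclusion:
Individual areas: |zone P| = 9.5, |zone Q| = 3.5, |zone R| = 52.
|zone P∩zone Q| = 0.
|zone P∩zone R| = 3.3778.
|zone Q∩zone R| = 2.2857.
|zone P∩zone Q∩zone R| = 0.
|zone P ∪ zone Q ∪ zone R| = 65 − 5.6635 + 0 = 59.34.

59.34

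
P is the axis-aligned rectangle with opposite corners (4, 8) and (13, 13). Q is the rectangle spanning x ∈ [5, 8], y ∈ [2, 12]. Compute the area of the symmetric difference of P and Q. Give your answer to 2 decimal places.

51.00

|P∩Q|: x∈[5,8], y∈[8,12] → 3·4 = 12.
|P △ Q| = |P| + |Q| − 2·|P∩Q| = 45 + 30 − 24 = 51.00.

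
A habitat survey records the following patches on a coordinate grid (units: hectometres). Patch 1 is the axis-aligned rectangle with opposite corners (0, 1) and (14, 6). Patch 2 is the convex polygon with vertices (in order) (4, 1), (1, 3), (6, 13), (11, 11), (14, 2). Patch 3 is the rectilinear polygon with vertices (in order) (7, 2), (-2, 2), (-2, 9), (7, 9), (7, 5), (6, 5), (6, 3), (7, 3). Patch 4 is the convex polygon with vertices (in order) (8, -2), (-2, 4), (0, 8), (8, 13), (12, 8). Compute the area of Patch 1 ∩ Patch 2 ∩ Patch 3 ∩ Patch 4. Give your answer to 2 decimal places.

19.00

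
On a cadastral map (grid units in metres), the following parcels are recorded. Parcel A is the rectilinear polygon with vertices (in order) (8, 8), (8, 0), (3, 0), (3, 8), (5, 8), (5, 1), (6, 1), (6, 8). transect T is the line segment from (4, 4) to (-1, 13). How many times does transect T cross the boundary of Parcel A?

The segment meets the boundary at (3,5.8).

1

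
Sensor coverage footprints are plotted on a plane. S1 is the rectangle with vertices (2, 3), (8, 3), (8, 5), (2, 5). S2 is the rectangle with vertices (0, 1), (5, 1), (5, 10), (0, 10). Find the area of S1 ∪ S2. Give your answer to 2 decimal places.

By inclusion–exclusion:
Individual areas: |S1| = 12, |S2| = 45.
|S1∩S2|: x∈[2,5], y∈[3,5] → 3·2 = 6.
|S1 ∪ S2| = 57 − 6 = 51.00.

51.00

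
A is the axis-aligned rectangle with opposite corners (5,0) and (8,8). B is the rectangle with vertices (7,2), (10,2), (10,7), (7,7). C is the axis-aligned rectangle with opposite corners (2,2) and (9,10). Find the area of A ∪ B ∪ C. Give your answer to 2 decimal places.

67.00

By inclusion–exclusion:
Individual areas: |A| = 24, |B| = 15, |C| = 56.
|A∩B|: x∈[7,8], y∈[2,7] → 1·5 = 5.
|A∩C|: x∈[5,8], y∈[2,8] → 3·6 = 18.
|B∩C|: x∈[7,9], y∈[2,7] → 2·5 = 10.
|A∩B∩C| = 5.
|A ∪ B ∪ C| = 95 − 33 + 5 = 67.00.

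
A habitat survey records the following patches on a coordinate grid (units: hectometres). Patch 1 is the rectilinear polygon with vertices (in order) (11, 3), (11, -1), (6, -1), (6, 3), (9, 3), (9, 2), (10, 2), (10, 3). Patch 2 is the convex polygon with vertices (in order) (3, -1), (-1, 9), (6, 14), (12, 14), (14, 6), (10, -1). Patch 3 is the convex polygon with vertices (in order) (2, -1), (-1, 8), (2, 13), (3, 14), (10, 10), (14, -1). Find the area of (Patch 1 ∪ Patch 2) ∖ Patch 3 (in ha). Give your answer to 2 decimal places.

37.53

|Patch 1 ∪ Patch 2| = 166.375.
|(Patch 1 ∪ Patch 2) ∩ Patch 3| = 128.843.
|(Patch 1 ∪ Patch 2) ∖ Patch 3| = 166.375 − 128.843 = 37.53.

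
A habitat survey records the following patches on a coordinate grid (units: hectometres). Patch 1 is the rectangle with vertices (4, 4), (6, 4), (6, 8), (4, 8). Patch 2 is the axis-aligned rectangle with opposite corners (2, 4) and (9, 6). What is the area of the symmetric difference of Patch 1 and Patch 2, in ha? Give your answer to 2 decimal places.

14.00

|Patch 1∩Patch 2|: x∈[4,6], y∈[4,6] → 2·2 = 4.
|Patch 1 △ Patch 2| = |Patch 1| + |Patch 2| − 2·|Patch 1∩Patch 2| = 8 + 14 − 8 = 14.00.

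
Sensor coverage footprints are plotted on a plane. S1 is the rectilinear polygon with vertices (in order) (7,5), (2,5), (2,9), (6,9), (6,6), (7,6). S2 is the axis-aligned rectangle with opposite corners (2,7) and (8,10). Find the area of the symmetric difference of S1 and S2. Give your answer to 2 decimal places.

|S1| = 17, |S2| = 18, |S1∩S2| = 8.
|S1 △ S2| = |S1| + |S2| − 2·|S1∩S2| = 17 + 18 − 16 = 19.00.

19.00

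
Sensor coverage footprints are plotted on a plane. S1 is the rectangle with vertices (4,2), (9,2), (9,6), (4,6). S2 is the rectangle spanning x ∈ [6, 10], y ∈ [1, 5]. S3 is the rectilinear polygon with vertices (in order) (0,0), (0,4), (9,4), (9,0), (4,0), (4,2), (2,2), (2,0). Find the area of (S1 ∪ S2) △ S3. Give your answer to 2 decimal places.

33.00

|S1 ∪ S2| = 27.
|(S1 ∪ S2) ∩ S3| = 13.
|(S1 ∪ S2) △ S3| = 27 + 32 − 26 = 33.00.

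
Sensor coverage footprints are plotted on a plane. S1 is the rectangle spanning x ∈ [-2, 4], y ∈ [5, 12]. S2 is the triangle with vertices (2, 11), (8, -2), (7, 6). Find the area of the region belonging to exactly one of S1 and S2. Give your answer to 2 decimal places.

|S1| = 42, |S2| = 17.5, |S1∩S2| = 2.3333.
|S1 △ S2| = |S1| + |S2| − 2·|S1∩S2| = 42 + 17.5 − 4.6667 = 54.83.

54.83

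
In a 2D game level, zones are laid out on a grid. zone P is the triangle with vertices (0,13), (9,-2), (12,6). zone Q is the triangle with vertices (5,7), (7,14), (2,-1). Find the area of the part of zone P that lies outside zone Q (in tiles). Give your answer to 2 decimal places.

|zone P| = 58.5, |zone P∩zone Q| = 1.1208.
|zone P ∖ zone Q| = |zone P| − |zone P∩zone Q| = 58.5 − 1.1208 = 57.38.

57.38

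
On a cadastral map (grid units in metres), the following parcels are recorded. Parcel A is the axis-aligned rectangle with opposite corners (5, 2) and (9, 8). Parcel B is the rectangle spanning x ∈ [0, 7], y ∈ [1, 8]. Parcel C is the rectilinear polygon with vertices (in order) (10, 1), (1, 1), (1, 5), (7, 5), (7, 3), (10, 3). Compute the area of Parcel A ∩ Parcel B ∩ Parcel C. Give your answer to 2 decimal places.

The intersection is the polygon with vertices (7,3), (7,2), (5,2), (5,5), (7,5).
By the shoelace formula its area is 6.00.

6.00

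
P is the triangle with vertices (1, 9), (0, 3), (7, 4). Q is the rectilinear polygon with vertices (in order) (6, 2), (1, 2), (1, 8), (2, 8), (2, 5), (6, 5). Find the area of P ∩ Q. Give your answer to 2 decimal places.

The intersection is the polygon with vertices (1,3.143), (1,8), (2,8), (2,5), (5.8,5), (6,4.833), (6,3.857).
By the shoelace formula its area is 10.48.

10.48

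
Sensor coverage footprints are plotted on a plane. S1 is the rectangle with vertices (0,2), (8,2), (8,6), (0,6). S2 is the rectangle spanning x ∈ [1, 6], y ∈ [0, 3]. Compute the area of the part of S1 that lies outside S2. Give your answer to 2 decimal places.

|S1∩S2|: x∈[1,6], y∈[2,3] → 5·1 = 5.
|S1| = 32.
|S1 ∖ S2| = |S1| − |S1∩S2| = 32 − 5 = 27.00.

27.00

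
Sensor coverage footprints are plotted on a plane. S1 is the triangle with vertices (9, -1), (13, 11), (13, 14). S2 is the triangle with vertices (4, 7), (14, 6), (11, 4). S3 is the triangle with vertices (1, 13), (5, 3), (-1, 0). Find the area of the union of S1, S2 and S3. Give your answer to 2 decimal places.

By inclusion–exclusion:
Individual areas: |S1| = 6, |S2| = 11.5, |S3| = 36.
|S1∩S2| = 0.8694.
|S1∩S3| = 0.
|S2∩S3| = 0.
|S1∩S2∩S3| = 0.
|S1 ∪ S2 ∪ S3| = 53.5 − 0.8694 + 0 = 52.63.

52.63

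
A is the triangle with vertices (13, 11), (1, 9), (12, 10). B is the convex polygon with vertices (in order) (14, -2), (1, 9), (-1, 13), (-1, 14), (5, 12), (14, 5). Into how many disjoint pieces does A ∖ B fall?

A ∖ B is a single connected region.

1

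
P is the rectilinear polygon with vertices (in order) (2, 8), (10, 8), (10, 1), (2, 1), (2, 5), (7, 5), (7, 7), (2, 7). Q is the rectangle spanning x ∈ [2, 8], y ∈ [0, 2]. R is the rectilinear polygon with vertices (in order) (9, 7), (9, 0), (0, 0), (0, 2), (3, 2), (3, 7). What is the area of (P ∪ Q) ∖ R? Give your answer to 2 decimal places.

17.00

|P ∪ Q| = 52.
|(P ∪ Q) ∩ R| = 35.
|(P ∪ Q) ∖ R| = 52 − 35 = 17.00.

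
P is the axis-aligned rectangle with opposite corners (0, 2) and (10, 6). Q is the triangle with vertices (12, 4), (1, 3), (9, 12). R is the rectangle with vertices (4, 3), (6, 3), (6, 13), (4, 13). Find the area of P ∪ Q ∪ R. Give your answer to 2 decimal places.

77.18

By inclusion–exclusion:
Individual areas: |P| = 40, |Q| = 45.5, |R| = 20.
|P∩Q| = 19.3182.
|P∩R|: x∈[4,6], y∈[3,6] → 2·3 = 6.
|Q∩R| = 8.2727.
|P∩Q∩R| = 5.2727.
|P ∪ Q ∪ R| = 105.5 − 33.5909 + 5.2727 = 77.18.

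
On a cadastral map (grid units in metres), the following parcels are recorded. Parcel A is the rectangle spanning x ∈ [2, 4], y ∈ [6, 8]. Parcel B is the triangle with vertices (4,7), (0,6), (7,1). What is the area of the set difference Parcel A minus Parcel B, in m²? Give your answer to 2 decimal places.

2.50

|Parcel A| = 4, |Parcel A∩Parcel B| = 1.5.
|Parcel A ∖ Parcel B| = |Parcel A| − |Parcel A∩Parcel B| = 4 − 1.5 = 2.50.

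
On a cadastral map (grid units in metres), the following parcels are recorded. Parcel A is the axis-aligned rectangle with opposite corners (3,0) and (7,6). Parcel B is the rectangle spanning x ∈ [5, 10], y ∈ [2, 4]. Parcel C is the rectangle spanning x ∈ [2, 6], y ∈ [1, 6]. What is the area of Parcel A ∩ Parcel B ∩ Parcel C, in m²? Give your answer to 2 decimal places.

2.00

The intersection is the polygon with vertices (5,2), (5,4), (6,4), (6,2).
By the shoelace formula its area is 2.00.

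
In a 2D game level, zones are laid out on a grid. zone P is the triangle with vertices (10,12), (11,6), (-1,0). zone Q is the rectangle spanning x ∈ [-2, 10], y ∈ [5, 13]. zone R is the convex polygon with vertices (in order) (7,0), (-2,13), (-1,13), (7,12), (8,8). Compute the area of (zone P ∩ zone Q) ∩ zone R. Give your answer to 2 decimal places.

The region (zone P ∩ zone Q) ∩ zone R is the polygon with vertices (3.583,5), (7.643,9.429), (8,8), (7.625,5).
By the shoelace formula its area is 9.75.

9.75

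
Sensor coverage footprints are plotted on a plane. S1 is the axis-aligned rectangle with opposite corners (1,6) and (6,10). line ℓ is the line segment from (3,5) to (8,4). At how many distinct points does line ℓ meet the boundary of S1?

The segment lies entirely outside S1 and never meets its boundary.

0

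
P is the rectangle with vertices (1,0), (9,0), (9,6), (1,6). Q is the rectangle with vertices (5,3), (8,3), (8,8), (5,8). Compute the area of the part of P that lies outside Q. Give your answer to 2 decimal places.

39.00

|P∩Q|: x∈[5,8], y∈[3,6] → 3·3 = 9.
|P| = 48.
|P ∖ Q| = |P| − |P∩Q| = 48 − 9 = 39.00.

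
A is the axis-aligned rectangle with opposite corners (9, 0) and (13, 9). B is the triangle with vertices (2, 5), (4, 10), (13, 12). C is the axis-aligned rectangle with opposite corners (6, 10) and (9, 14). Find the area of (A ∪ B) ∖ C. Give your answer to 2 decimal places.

|A ∪ B| = 56.5.
|(A ∪ B) ∩ C| = 2.3333.
|(A ∪ B) ∖ C| = 56.5 − 2.3333 = 54.17.

54.17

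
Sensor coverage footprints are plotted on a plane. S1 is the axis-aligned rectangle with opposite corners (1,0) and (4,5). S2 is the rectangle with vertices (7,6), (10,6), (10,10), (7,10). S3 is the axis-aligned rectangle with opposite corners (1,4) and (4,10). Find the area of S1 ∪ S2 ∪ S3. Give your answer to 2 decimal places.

By inclusion–exclusion:
Individual areas: |S1| = 15, |S2| = 12, |S3| = 18.
|S1∩S2| = 0 (no overlap).
|S1∩S3|: x∈[1,4], y∈[4,5] → 3·1 = 3.
|S2∩S3| = 0 (no overlap).
|S1∩S2∩S3| = 0.
|S1 ∪ S2 ∪ S3| = 45 − 3 + 0 = 42.00.

42.00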